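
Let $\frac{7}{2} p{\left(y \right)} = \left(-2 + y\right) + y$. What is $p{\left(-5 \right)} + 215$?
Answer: $\frac{1481}{7} \approx 211.57$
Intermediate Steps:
$p{\left(y \right)} = - \frac{4}{7} + \frac{4 y}{7}$ ($p{\left(y \right)} = \frac{2 \left(\left(-2 + y\right) + y\right)}{7} = \frac{2 \left(-2 + 2 y\right)}{7} = - \frac{4}{7} + \frac{4 y}{7}$)
$p{\left(-5 \right)} + 215 = \left(- \frac{4}{7} + \frac{4}{7} \left(-5\right)\right) + 215 = \left(- \frac{4}{7} - \frac{20}{7}\right) + 215 = - \frac{24}{7} + 215 = \frac{1481}{7}$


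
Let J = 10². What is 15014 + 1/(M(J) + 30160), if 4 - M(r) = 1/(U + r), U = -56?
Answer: 19926806054/1327215 ≈ 15014.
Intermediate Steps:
J = 100
M(r) = 4 - 1/(-56 + r)
15014 + 1/(M(J) + 30160) = 15014 + 1/((-225 + 4*100)/(-56 + 100) + 30160) = 15014 + 1/((-225 + 400)/44 + 30160) = 15014 + 1/((1/44)*175 + 30160) = 15014 + 1/(175/44 + 30160) = 15014 + 1/(1327215/44) = 15014 + 44/1327215 = 19926806054/1327215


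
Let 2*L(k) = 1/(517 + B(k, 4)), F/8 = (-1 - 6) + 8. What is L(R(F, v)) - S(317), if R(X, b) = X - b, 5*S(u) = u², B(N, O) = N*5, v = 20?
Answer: -91846941/4570 ≈ -20098.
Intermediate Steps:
B(N, O) = 5*N
S(u) = u²/5
F = 8 (F = 8*((-1 - 6) + 8) = 8*(-7 + 8) = 8*1 = 8)
L(k) = 1/(2*(517 + 5*k))
L(R(F, v)) - S(317) = 1/(2*(517 + 5*(8 - 1*20))) - 317²/5 = 1/(2*(517 + 5*(8 - 20))) - 100489/5 = 1/(2*(517 + 5*(-12))) - 1*100489/5 = 1/(2*(517 - 60)) - 100489/5 = (½)/457 - 100489/5 = (½)*(1/457) - 100489/5 = 1/914 - 100489/5 = -91846941/4570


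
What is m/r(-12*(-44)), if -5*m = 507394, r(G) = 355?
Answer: -507394/1775 ≈ -285.86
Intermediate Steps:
m = -507394/5 (m = -⅕*507394 = -507394/5 ≈ -1.0148e+5)
m/r(-12*(-44)) = -507394/5/355 = -507394/5*1/355 = -507394/1775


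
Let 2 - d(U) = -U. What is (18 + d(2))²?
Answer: 484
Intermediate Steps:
d(U) = 2 + U (d(U) = 2 - (-1)*U = 2 + U)
(18 + d(2))² = (18 + (2 + 2))² = (18 + 4)² = 22² = 484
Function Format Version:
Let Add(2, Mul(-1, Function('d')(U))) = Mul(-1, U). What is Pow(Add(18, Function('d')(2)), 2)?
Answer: 484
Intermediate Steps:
Function('d')(U) = Add(2, U) (Function('d')(U) = Add(2, Mul(-1, Mul(-1, U))) = Add(2, U))
Pow(Add(18, Function('d')(2)), 2) = Pow(Add(18, Add(2, 2)), 2) = Pow(Add(18, 4), 2) = Pow(22, 2) = 484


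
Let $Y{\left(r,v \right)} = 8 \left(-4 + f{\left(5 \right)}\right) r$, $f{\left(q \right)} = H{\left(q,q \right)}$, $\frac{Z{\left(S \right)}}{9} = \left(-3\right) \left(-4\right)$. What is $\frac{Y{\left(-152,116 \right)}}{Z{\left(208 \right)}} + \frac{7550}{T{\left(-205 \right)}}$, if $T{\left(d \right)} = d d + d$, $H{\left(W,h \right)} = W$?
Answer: $- \frac{416981}{37638} \approx -11.079$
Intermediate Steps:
$Z{\left(S \right)} = 108$ ($Z{\left(S \right)} = 9 \left(\left(-3\right) \left(-4\right)\right) = 9 \cdot 12 = 108$)
$T{\left(d \right)} = d + d^{2}$ ($T{\left(d \right)} = d^{2} + d = d + d^{2}$)
$f{\left(q \right)} = q$
$Y{\left(r,v \right)} = 8 r$ ($Y{\left(r,v \right)} = 8 \left(-4 + 5\right) r = 8 \cdot 1 r = 8 r$)
$\frac{Y{\left(-152,116 \right)}}{Z{\left(208 \right)}} + \frac{7550}{T{\left(-205 \right)}} = \frac{8 \left(-152\right)}{108} + \frac{7550}{\left(-205\right) \left(1 - 205\right)} = \left(-1216\right) \frac{1}{108} + \frac{7550}{\left(-205\right) \left(-204\right)} = - \frac{304}{27} + \frac{7550}{41820} = - \frac{304}{27} + 7550 \cdot \frac{1}{41820} = - \frac{304}{27} + \frac{755}{4182} = - \frac{416981}{37638}$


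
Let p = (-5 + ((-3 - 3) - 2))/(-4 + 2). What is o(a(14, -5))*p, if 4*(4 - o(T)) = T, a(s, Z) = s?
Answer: 13/4 ≈ 3.2500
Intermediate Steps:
o(T) = 4 - T/4
p = 13/2 (p = (-5 + (-6 - 2))/(-2) = (-5 - 8)*(-½) = -13*(-½) = 13/2 ≈ 6.5000)
o(a(14, -5))*p = (4 - ¼*14)*(13/2) = (4 - 7/2)*(13/2) = (½)*(13/2) = 13/4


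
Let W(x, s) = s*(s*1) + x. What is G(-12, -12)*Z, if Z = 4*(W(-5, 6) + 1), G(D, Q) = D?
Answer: -1536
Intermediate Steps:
W(x, s) = x + s² (W(x, s) = s*s + x = s² + x = x + s²)
Z = 128 (Z = 4*((-5 + 6²) + 1) = 4*((-5 + 36) + 1) = 4*(31 + 1) = 4*32 = 128)
G(-12, -12)*Z = -12*128 = -1536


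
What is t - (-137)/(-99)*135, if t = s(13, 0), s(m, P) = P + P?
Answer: -2055/11 ≈ -186.82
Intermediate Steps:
s(m, P) = 2*P
t = 0 (t = 2*0 = 0)
t - (-137)/(-99)*135 = 0 - (-137)/(-99)*135 = 0 - (-137)*(-1)/99*135 = 0 - 1*137/99*135 = 0 - 137/99*135 = 0 - 2055/11 = -2055/11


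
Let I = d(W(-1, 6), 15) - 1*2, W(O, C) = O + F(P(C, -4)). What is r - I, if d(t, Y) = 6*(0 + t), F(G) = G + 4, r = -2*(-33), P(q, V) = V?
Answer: 74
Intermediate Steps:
r = 66
F(G) = 4 + G
W(O, C) = O (W(O, C) = O + (4 - 4) = O + 0 = O)
d(t, Y) = 6*t
I = -8 (I = 6*(-1) - 1*2 = -6 - 2 = -8)
r - I = 66 - 1*(-8) = 66 + 8 = 74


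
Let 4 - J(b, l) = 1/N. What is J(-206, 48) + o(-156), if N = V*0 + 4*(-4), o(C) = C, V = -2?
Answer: -2431/16 ≈ -151.94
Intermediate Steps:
N = -16 (N = -2*0 + 4*(-4) = 0 - 16 = -16)
J(b, l) = 65/16 (J(b, l) = 4 - 1/(-16) = 4 - 1*(-1/16) = 4 + 1/16 = 65/16)
J(-206, 48) + o(-156) = 65/16 - 156 = -2431/16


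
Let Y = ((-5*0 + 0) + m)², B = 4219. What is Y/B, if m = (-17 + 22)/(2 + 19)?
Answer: 25/1860579 ≈ 1.3437e-5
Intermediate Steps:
m = 5/21 ≈ 0.23810
Y = 25/441 (Y = ((-5*0 + 0) + 5/21)² = ((0 + 0) + 5/21)² = (0 + 5/21)² = (5/21)² = 25/441 ≈ 0.056689)
Y/B = (25/441)/4219 = (25/441)*(1/4219) = 25/1860579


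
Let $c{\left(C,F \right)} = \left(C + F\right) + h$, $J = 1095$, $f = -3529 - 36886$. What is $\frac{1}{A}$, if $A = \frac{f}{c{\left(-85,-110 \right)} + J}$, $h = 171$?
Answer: $- \frac{1071}{40415} \approx -0.0265$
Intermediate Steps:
$f = -40415$ ($f = -3529 - 36886 = -40415$)
$c{\left(C,F \right)} = 171 + C + F$ ($c{\left(C,F \right)} = \left(C + F\right) + 171 = 171 + C + F$)
$A = - \frac{40415}{1071}$ ($A = - \frac{40415}{\left(171 - 85 - 110\right) + 1095} = - \frac{40415}{-24 + 1095} = - \frac{40415}{1071} \approx -37.736$)
$\frac{1}{A} = \frac{1}{- \frac{40415}{1071}} = - \frac{1071}{40415}$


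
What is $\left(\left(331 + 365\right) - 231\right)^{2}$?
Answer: $216225$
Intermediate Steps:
$\left(\left(331 + 365\right) - 231\right)^{2} = \left(696 - 231\right)^{2} = 465^{2} = 216225$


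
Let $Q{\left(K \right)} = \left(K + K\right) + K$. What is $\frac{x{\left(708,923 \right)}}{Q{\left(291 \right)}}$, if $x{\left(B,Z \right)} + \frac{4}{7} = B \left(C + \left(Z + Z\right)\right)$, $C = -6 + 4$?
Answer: $\frac{9138860}{6111} \approx 1495.5$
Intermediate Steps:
$C = -2$
$x{\left(B,Z \right)} = - \frac{4}{7} + B \left(-2 + 2 Z\right)$ ($x{\left(B,Z \right)} = - \frac{4}{7} + B \left(-2 + \left(Z + Z\right)\right) = - \frac{4}{7} + B \left(-2 + 2 Z\right)$)
$Q{\left(K \right)} = 3 K$ ($Q{\left(K \right)} = 2 K + K = 3 K$)
$\frac{x{\left(708,923 \right)}}{Q{\left(291 \right)}} = \frac{- \frac{4}{7} - 1416 + 2 \cdot 708 \cdot 923}{3 \cdot 291} = \frac{- \frac{4}{7} - 1416 + 1306968}{873} = \frac{9138860}{7} \cdot \frac{1}{873} = \frac{9138860}{6111}$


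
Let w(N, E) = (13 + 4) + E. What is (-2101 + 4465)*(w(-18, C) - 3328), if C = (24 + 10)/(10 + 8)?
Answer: -23468216/3 ≈ -7.8227e+6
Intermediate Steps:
C = 17/9 (C = 34/18 = 34*(1/18) = 17/9 ≈ 1.8889)
w(N, E) = 17 + E
(-2101 + 4465)*(w(-18, C) - 3328) = (-2101 + 4465)*((17 + 17/9) - 3328) = 2364*(170/9 - 3328) = 2364*(-29782/9) = -23468216/3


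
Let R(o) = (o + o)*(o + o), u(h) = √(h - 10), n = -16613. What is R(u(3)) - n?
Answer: 16585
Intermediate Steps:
u(h) = √(-10 + h)
R(o) = 4*o² (R(o) = (2*o)*(2*o) = 4*o²)
R(u(3)) - n = 4*(√(-10 + 3))² - 1*(-16613) = 4*(√(-7))² + 16613 = 4*(I*√7)² + 16613 = 4*(-7) + 16613 = -28 + 16613 = 16585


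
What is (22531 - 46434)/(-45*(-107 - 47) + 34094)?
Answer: -23903/41024 ≈ -0.58266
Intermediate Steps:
(22531 - 46434)/(-45*(-107 - 47) + 34094) = -23903/(-45*(-154) + 34094) = -23903/(6930 + 34094) = -23903/41024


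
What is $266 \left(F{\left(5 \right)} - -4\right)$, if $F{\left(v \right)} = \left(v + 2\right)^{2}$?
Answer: $14098$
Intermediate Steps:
$F{\left(v \right)} = \left(2 + v\right)^{2}$
$266 \left(F{\left(5 \right)} - -4\right) = 266 \left(\left(2 + 5\right)^{2} - -4\right) = 266 \left(7^{2} + 4\right) = 266 \left(49 + 4\right) = 266 \cdot 53 = 14098$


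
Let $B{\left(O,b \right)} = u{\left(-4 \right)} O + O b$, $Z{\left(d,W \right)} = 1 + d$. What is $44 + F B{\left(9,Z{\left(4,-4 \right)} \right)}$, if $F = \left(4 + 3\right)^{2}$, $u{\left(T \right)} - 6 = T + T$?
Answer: $1367$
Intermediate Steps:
$u{\left(T \right)} = 6 + 2 T$ ($u{\left(T \right)} = 6 + \left(T + T\right) = 6 + 2 T$)
$B{\left(O,b \right)} = - 2 O + O b$ ($B{\left(O,b \right)} = \left(6 + 2 \left(-4\right)\right) O + O b = \left(6 - 8\right) O + O b = - 2 O + O b$)
$F = 49$ ($F = 7^{2} = 49$)
$44 + F B{\left(9,Z{\left(4,-4 \right)} \right)} = 44 + 49 \cdot 9 \left(-2 + \left(1 + 4\right)\right) = 44 + 49 \cdot 9 \left(-2 + 5\right) = 44 + 49 \cdot 9 \cdot 3 = 44 + 49 \cdot 27 = 44 + 1323 = 1367$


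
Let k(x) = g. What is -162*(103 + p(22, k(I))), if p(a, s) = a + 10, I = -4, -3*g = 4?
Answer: -21870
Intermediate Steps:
g = -4/3 (g = -⅓*4 = -4/3 ≈ -1.3333)
k(x) = -4/3
p(a, s) = 10 + a
-162*(103 + p(22, k(I))) = -162*(103 + (10 + 22)) = -162*(103 + 32) = -162*135 = -21870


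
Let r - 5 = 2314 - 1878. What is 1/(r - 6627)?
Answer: -1/6186 ≈ -0.00016166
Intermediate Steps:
r = 441 (r = 5 + (2314 - 1878) = 5 + 436 = 441)
1/(r - 6627) = 1/(441 - 6627) = 1/(-6186) = -1/6186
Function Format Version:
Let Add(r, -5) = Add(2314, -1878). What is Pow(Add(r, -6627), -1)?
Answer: Rational(-1, 6186) ≈ -0.00016166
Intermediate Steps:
r = 441 (r = Add(5, Add(2314, -1878)) = Add(5, 436) = 441)
Pow(Add(r, -6627), -1) = Pow(Add(441, -6627), -1) = Pow(-6186, -1) = Rational(-1, 6186)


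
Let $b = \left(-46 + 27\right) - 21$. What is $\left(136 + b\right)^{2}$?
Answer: $9216$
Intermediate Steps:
$b = -40$ ($b = -19 - 21 = -40$)
$\left(136 + b\right)^{2} = \left(136 - 40\right)^{2} = 96^{2} = 9216$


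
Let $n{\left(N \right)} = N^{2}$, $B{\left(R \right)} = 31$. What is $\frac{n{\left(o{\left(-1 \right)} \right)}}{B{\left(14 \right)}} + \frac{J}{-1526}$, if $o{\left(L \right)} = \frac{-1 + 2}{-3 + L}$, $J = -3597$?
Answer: $\frac{8191}{3472} \approx 2.3592$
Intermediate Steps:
$o{\left(L \right)} = \frac{1}{-3 + L}$ ($o{\left(L \right)} = 1 \frac{1}{-3 + L} = \frac{1}{-3 + L}$)
$\frac{n{\left(o{\left(-1 \right)} \right)}}{B{\left(14 \right)}} + \frac{J}{-1526} = \frac{\left(\frac{1}{-3 - 1}\right)^{2}}{31} - \frac{3597}{-1526} = \left(\frac{1}{-4}\right)^{2} \cdot \frac{1}{31} - - \frac{33}{14} = \left(- \frac{1}{4}\right)^{2} \cdot \frac{1}{31} + \frac{33}{14} = \frac{1}{16} \cdot \frac{1}{31} + \frac{33}{14} = \frac{1}{496} + \frac{33}{14} = \frac{8191}{3472}$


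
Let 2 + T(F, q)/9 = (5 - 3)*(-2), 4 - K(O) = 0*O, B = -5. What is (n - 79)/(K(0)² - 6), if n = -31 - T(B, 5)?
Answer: -28/5 ≈ -5.6000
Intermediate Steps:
K(O) = 4 (K(O) = 4 - 0*O = 4 - 1*0 = 4 + 0 = 4)
T(F, q) = -54 (T(F, q) = -18 + 9*((5 - 3)*(-2)) = -18 + 9*(2*(-2)) = -18 + 9*(-4) = -18 - 36 = -54)
n = 23 (n = -31 - 1*(-54) = -31 + 54 = 23)
(n - 79)/(K(0)² - 6) = (23 - 79)/(4² - 6) = -56/(16 - 6) = -56/10 = -56*⅒ = -28/5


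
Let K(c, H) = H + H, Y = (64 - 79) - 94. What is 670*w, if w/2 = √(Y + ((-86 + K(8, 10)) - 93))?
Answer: 2680*I*√67 ≈ 21937.0*I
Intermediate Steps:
Y = -109 (Y = -15 - 94 = -109)
K(c, H) = 2*H
w = 4*I*√67 (w = 2*√(-109 + ((-86 + 2*10) - 93)) = 2*√(-109 + ((-86 + 20) - 93)) = 2*√(-109 + (-66 - 93)) = 2*√(-109 - 159) = 2*√(-268) = 2*(2*I*√67) = 4*I*√67 ≈ 32.741*I)
670*w = 670*(4*I*√67) = 2680*I*√67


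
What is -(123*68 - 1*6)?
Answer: -8358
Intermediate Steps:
-(123*68 - 1*6) = -(8364 - 6) = -1*8358 = -8358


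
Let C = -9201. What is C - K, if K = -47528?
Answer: 38327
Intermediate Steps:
C - K = -9201 - 1*(-47528) = -9201 + 47528 = 38327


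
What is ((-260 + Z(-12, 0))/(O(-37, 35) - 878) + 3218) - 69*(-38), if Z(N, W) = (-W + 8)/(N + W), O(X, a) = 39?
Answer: 14700062/2517 ≈ 5840.3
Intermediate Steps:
Z(N, W) = (8 - W)/(N + W)
((-260 + Z(-12, 0))/(O(-37, 35) - 878) + 3218) - 69*(-38) = ((-260 + (8 - 1*0)/(-12 + 0))/(39 - 878) + 3218) - 69*(-38) = ((-260 + (8 + 0)/(-12))/(-839) + 3218) + 2622 = ((-260 - 1/12*8)*(-1/839) + 3218) + 2622 = ((-260 - ⅔)*(-1/839) + 3218) + 2622 = (-782/3*(-1/839) + 3218) + 2622 = (782/2517 + 3218) + 2622 = 8100488/2517 + 2622 = 14700062/2517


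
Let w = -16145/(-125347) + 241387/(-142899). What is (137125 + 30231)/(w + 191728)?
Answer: 1498837068625134/1717098249782425 ≈ 0.87289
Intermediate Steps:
w = -27950031934/17911960953 (w = -16145*(-1/125347) + 241387*(-1/142899) = 16145/125347 - 241387/142899 = -27950031934/17911960953 ≈ -1.5604)
(137125 + 30231)/(w + 191728) = (137125 + 30231)/(-27950031934/17911960953 + 191728) = 167356/(3434196499564850/17911960953) = 167356*(17911960953/3434196499564850) = 1498837068625134/1717098249782425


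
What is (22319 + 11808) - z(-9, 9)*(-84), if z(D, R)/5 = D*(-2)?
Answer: 41687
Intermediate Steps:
z(D, R) = -10*D (z(D, R) = 5*(D*(-2)) = 5*(-2*D) = -10*D)
(22319 + 11808) - z(-9, 9)*(-84) = (22319 + 11808) - (-10*(-9))*(-84) = 34127 - 90*(-84) = 34127 - 1*(-7560) = 34127 + 7560 = 41687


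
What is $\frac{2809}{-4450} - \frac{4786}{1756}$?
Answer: $- \frac{3278788}{976775} \approx -3.3567$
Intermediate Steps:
$\frac{2809}{-4450} - \frac{4786}{1756} = 2809 \left(- \frac{1}{4450}\right) - \frac{2393}{878} = - \frac{2809}{4450} - \frac{2393}{878} = - \frac{3278788}{976775}$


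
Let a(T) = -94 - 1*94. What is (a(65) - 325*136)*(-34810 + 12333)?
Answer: 997709076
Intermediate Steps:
a(T) = -188 (a(T) = -94 - 94 = -188)
(a(65) - 325*136)*(-34810 + 12333) = (-188 - 325*136)*(-34810 + 12333) = (-188 - 44200)*(-22477) = -44388*(-22477) = 997709076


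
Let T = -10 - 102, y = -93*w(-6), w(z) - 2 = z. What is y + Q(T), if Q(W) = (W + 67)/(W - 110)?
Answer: 27543/74 ≈ 372.20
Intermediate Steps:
w(z) = 2 + z
y = 372 (y = -93*(2 - 6) = -93*(-4) = 372)
T = -112
Q(W) = (67 + W)/(-110 + W)
y + Q(T) = 372 + (67 - 112)/(-110 - 112) = 372 - 45/(-222) = 372 - 1/222*(-45) = 372 + 15/74 = 27543/74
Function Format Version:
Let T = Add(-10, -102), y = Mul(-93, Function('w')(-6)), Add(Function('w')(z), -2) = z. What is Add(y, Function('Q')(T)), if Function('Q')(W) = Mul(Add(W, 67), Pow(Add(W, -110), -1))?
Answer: Rational(27543, 74) ≈ 372.20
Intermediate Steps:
Function('w')(z) = Add(2, z)
y = 372 (y = Mul(-93, Add(2, -6)) = Mul(-93, -4) = 372)
T = -112
Function('Q')(W) = Mul(Pow(Add(-110, W), -1), Add(67, W)) (Function('Q')(W) = Mul(Add(67, W), Pow(Add(-110, W), -1)) = Mul(Pow(Add(-110, W), -1), Add(67, W)))
Add(y, Function('Q')(T)) = Add(372, Mul(Pow(Add(-110, -112), -1), Add(67, -112))) = Add(372, Mul(Pow(-222, -1), -45)) = Add(372, Mul(Rational(-1, 222), -45)) = Add(372, Rational(15, 74)) = Rational(27543, 74)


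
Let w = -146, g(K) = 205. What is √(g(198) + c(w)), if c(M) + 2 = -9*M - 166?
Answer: √1351 ≈ 36.756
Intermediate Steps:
c(M) = -168 - 9*M (c(M) = -2 + (-9*M - 166) = -2 + (-166 - 9*M) = -168 - 9*M)
√(g(198) + c(w)) = √(205 + (-168 - 9*(-146))) = √(205 + (-168 + 1314)) = √(205 + 1146) = √1351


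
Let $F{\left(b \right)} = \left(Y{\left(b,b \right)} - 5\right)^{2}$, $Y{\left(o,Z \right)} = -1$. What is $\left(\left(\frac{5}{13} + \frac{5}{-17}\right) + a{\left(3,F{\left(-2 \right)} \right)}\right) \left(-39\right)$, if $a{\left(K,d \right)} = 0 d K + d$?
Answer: $- \frac{23928}{17} \approx -1407.5$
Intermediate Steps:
$F{\left(b \right)} = 36$ ($F{\left(b \right)} = \left(-1 - 5\right)^{2} = \left(-6\right)^{2} = 36$)
$a{\left(K,d \right)} = d$ ($a{\left(K,d \right)} = 0 K + d = 0 + d = d$)
$\left(\left(\frac{5}{13} + \frac{5}{-17}\right) + a{\left(3,F{\left(-2 \right)} \right)}\right) \left(-39\right) = \left(\left(\frac{5}{13} + \frac{5}{-17}\right) + 36\right) \left(-39\right) = \left(\left(5 \cdot \frac{1}{13} + 5 \left(- \frac{1}{17}\right)\right) + 36\right) \left(-39\right) = \left(\left(\frac{5}{13} - \frac{5}{17}\right) + 36\right) \left(-39\right) = \left(\frac{20}{221} + 36\right) \left(-39\right) = \frac{7976}{221} \left(-39\right) = - \frac{23928}{17}$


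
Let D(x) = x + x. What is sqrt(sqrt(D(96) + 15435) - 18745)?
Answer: sqrt(-18745 + sqrt(15627)) ≈ 136.46*I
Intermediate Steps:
D(x) = 2*x
sqrt(sqrt(D(96) + 15435) - 18745) = sqrt(sqrt(2*96 + 15435) - 18745) = sqrt(sqrt(192 + 15435) - 18745) = sqrt(sqrt(15627) - 18745) = sqrt(-18745 + sqrt(15627))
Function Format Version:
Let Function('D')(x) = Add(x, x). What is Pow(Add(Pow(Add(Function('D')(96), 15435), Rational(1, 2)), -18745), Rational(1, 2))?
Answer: Pow(Add(-18745, Pow(15627, Rational(1, 2))), Rational(1, 2)) ≈ Mul(136.46, I)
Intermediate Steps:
Function('D')(x) = Mul(2, x)
Pow(Add(Pow(Add(Function('D')(96), 15435), Rational(1, 2)), -18745), Rational(1, 2)) = Pow(Add(Pow(Add(Mul(2, 96), 15435), Rational(1, 2)), -18745), Rational(1, 2)) = Pow(Add(Pow(Add(192, 15435), Rational(1, 2)), -18745), Rational(1, 2)) = Pow(Add(Pow(15627, Rational(1, 2)), -18745), Rational(1, 2)) = Pow(Add(-18745, Pow(15627, Rational(1, 2))), Rational(1, 2))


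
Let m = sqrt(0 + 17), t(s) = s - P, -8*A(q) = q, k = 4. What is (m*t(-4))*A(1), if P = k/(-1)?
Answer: 0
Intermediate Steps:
P = -4 (P = 4/(-1) = 4*(-1) = -4)
A(q) = -q/8
t(s) = 4 + s (t(s) = s - 1*(-4) = s + 4 = 4 + s)
m = sqrt(17) ≈ 4.1231
(m*t(-4))*A(1) = (sqrt(17)*(4 - 4))*(-1/8*1) = (sqrt(17)*0)*(-1/8) = 0*(-1/8) = 0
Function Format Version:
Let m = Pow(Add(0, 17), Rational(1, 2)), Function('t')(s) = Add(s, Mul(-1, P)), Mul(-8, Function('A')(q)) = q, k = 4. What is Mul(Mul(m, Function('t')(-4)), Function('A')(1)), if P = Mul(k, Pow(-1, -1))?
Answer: 0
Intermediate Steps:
P = -4 (P = Mul(4, Pow(-1, -1)) = Mul(4, -1) = -4)
Function('A')(q) = Mul(Rational(-1, 8), q)
Function('t')(s) = Add(4, s) (Function('t')(s) = Add(s, Mul(-1, -4)) = Add(s, 4) = Add(4, s))
m = Pow(17, Rational(1, 2)) ≈ 4.1231
Mul(Mul(m, Function('t')(-4)), Function('A')(1)) = Mul(Mul(Pow(17, Rational(1, 2)), Add(4, -4)), Mul(Rational(-1, 8), 1)) = Mul(Mul(Pow(17, Rational(1, 2)), 0), Rational(-1, 8)) = Mul(0, Rational(-1, 8)) = 0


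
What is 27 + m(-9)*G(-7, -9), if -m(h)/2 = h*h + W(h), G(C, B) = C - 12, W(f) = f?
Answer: 2763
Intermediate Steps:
G(C, B) = -12 + C
m(h) = -2*h - 2*h**2 (m(h) = -2*(h*h + h) = -2*(h**2 + h) = -2*(h + h**2) = -2*h - 2*h**2)
27 + m(-9)*G(-7, -9) = 27 + (2*(-9)*(-1 - 1*(-9)))*(-12 - 7) = 27 + (2*(-9)*(-1 + 9))*(-19) = 27 + (2*(-9)*8)*(-19) = 27 - 144*(-19) = 27 + 2736 = 2763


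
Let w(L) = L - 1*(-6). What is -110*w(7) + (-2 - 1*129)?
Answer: -1561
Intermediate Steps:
w(L) = 6 + L (w(L) = L + 6 = 6 + L)
-110*w(7) + (-2 - 1*129) = -110*(6 + 7) + (-2 - 1*129) = -110*13 + (-2 - 129) = -1430 - 131 = -1561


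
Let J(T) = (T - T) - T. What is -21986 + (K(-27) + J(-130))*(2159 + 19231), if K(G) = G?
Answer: 2181184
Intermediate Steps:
J(T) = -T (J(T) = 0 - T = -T)
-21986 + (K(-27) + J(-130))*(2159 + 19231) = -21986 + (-27 - 1*(-130))*(2159 + 19231) = -21986 + (-27 + 130)*21390 = -21986 + 103*21390 = -21986 + 2203170 = 2181184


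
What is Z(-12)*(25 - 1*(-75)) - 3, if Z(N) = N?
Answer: -1203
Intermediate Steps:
Z(-12)*(25 - 1*(-75)) - 3 = -12*(25 - 1*(-75)) - 3 = -12*(25 + 75) - 3 = -12*100 - 3 = -1200 - 3 = -1203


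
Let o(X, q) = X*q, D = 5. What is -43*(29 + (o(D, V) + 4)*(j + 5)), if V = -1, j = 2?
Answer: -946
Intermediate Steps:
-43*(29 + (o(D, V) + 4)*(j + 5)) = -43*(29 + (5*(-1) + 4)*(2 + 5)) = -43*(29 + (-5 + 4)*7) = -43*(29 - 1*7) = -43*(29 - 7) = -43*22 = -946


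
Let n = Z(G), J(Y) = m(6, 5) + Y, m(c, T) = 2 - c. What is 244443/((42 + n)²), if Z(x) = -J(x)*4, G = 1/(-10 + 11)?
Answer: 81481/972 ≈ 83.828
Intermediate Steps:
J(Y) = -4 + Y (J(Y) = (2 - 1*6) + Y = (2 - 6) + Y = -4 + Y)
G = 1 (G = 1/1 = 1)
Z(x) = 16 - 4*x (Z(x) = -(-4 + x)*4 = (4 - x)*4 = 16 - 4*x)
n = 12 (n = 16 - 4*1 = 16 - 4 = 12)
244443/((42 + n)²) = 244443/((42 + 12)²) = 244443/(54²) = 244443/2916 = 244443*(1/2916) = 81481/972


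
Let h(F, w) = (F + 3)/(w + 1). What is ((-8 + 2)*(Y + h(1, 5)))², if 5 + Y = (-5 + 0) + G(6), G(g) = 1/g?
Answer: 3025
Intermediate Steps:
h(F, w) = (3 + F)/(1 + w)
Y = -59/6 (Y = -5 + ((-5 + 0) + 1/6) = -5 + (-5 + ⅙) = -5 - 29/6 = -59/6 ≈ -9.8333)
((-8 + 2)*(Y + h(1, 5)))² = ((-8 + 2)*(-59/6 + (3 + 1)/(1 + 5)))² = (-6*(-59/6 + 4/6))² = (-6*(-59/6 + (⅙)*4))² = (-6*(-59/6 + ⅔))² = (-6*(-55/6))² = 55² = 3025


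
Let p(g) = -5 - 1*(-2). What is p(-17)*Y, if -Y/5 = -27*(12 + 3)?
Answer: -6075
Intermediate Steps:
p(g) = -3 (p(g) = -5 + 2 = -3)
Y = 2025 (Y = -(-135)*(12 + 3) = -(-135)*15 = -5*(-405) = 2025)
p(-17)*Y = -3*2025 = -6075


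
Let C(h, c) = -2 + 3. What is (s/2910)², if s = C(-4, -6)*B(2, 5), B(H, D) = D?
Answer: 1/338724 ≈ 2.9523e-6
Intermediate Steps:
C(h, c) = 1
s = 5 (s = 1*5 = 5)
(s/2910)² = (5/2910)² = (5*(1/2910))² = (1/582)² = 1/338724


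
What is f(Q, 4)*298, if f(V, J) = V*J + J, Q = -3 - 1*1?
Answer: -3576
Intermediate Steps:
Q = -4 (Q = -3 - 1 = -4)
f(V, J) = J + J*V (f(V, J) = J*V + J = J + J*V)
f(Q, 4)*298 = (4*(1 - 4))*298 = (4*(-3))*298 = -12*298 = -3576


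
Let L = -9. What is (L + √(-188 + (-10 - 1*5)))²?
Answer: (9 - I*√203)² ≈ -122.0 - 256.46*I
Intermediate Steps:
(L + √(-188 + (-10 - 1*5)))² = (-9 + √(-188 + (-10 - 1*5)))² = (-9 + √(-188 + (-10 - 5)))² = (-9 + √(-188 - 15))² = (-9 + √(-203))² = (-9 + I*√203)²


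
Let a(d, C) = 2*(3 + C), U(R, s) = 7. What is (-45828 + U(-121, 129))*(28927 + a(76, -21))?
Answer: -1323814511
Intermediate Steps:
a(d, C) = 6 + 2*C
(-45828 + U(-121, 129))*(28927 + a(76, -21)) = (-45828 + 7)*(28927 + (6 + 2*(-21))) = -45821*(28927 + (6 - 42)) = -45821*(28927 - 36) = -45821*28891 = -1323814511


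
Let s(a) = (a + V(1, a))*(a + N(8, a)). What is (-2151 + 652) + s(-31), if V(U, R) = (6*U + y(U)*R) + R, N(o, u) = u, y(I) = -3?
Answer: -3793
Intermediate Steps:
V(U, R) = -2*R + 6*U (V(U, R) = (6*U - 3*R) + R = (-3*R + 6*U) + R = -2*R + 6*U)
s(a) = 2*a*(6 - a) (s(a) = (a + (-2*a + 6*1))*(a + a) = (a + (-2*a + 6))*(2*a) = (a + (6 - 2*a))*(2*a) = (6 - a)*(2*a) = 2*a*(6 - a))
(-2151 + 652) + s(-31) = (-2151 + 652) + 2*(-31)*(6 - 1*(-31)) = -1499 + 2*(-31)*(6 + 31) = -1499 + 2*(-31)*37 = -1499 - 2294 = -3793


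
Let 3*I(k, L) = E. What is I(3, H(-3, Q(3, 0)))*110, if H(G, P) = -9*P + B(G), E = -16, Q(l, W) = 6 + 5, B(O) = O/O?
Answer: -1760/3 ≈ -586.67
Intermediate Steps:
B(O) = 1
Q(l, W) = 11
H(G, P) = 1 - 9*P (H(G, P) = -9*P + 1 = 1 - 9*P)
I(k, L) = -16/3 (I(k, L) = (⅓)*(-16) = -16/3)
I(3, H(-3, Q(3, 0)))*110 = -16/3*110 = -1760/3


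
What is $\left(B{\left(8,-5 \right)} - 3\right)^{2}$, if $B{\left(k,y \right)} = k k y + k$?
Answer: $99225$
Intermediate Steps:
$B{\left(k,y \right)} = k + y k^{2}$ ($B{\left(k,y \right)} = k^{2} y + k = y k^{2} + k = k + y k^{2}$)
$\left(B{\left(8,-5 \right)} - 3\right)^{2} = \left(8 \left(1 + 8 \left(-5\right)\right) - 3\right)^{2} = \left(8 \left(1 - 40\right) - 3\right)^{2} = \left(8 \left(-39\right) - 3\right)^{2} = \left(-312 - 3\right)^{2} = \left(-315\right)^{2} = 99225$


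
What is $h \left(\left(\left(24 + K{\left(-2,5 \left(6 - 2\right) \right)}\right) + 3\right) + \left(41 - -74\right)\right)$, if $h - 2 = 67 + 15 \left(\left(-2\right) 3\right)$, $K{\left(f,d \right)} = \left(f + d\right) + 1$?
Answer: $-3381$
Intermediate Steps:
$K{\left(f,d \right)} = 1 + d + f$ ($K{\left(f,d \right)} = \left(d + f\right) + 1 = 1 + d + f$)
$h = -21$ ($h = 2 + \left(67 + 15 \left(\left(-2\right) 3\right)\right) = 2 + \left(67 + 15 \left(-6\right)\right) = 2 + \left(67 - 90\right) = 2 - 23 = -21$)
$h \left(\left(\left(24 + K{\left(-2,5 \left(6 - 2\right) \right)}\right) + 3\right) + \left(41 - -74\right)\right) = - 21 \left(\left(\left(24 + \left(1 + 5 \left(6 - 2\right) - 2\right)\right) + 3\right) + \left(41 - -74\right)\right) = - 21 \left(\left(\left(24 + \left(1 + 5 \cdot 4 - 2\right)\right) + 3\right) + \left(41 + 74\right)\right) = - 21 \left(\left(\left(24 + \left(1 + 20 - 2\right)\right) + 3\right) + 115\right) = - 21 \left(\left(\left(24 + 19\right) + 3\right) + 115\right) = - 21 \left(\left(43 + 3\right) + 115\right) = - 21 \left(46 + 115\right) = \left(-21\right) 161 = -3381$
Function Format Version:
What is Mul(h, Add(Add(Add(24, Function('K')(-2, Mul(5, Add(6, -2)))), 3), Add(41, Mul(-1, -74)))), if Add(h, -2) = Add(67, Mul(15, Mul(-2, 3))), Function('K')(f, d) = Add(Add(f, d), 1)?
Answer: -3381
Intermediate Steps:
Function('K')(f, d) = Add(1, d, f) (Function('K')(f, d) = Add(Add(d, f), 1) = Add(1, d, f))
h = -21 (h = Add(2, Add(67, Mul(15, Mul(-2, 3)))) = Add(2, Add(67, Mul(15, -6))) = Add(2, Add(67, -90)) = Add(2, -23) = -21)
Mul(h, Add(Add(Add(24, Function('K')(-2, Mul(5, Add(6, -2)))), 3), Add(41, Mul(-1, -74)))) = Mul(-21, Add(Add(Add(24, Add(1, Mul(5, Add(6, -2)), -2)), 3), Add(41, Mul(-1, -74)))) = Mul(-21, Add(Add(Add(24, Add(1, Mul(5, 4), -2)), 3), Add(41, 74))) = Mul(-21, Add(Add(Add(24, Add(1, 20, -2)), 3), 115)) = Mul(-21, Add(Add(Add(24, 19), 3), 115)) = Mul(-21, Add(Add(43, 3), 115)) = Mul(-21, Add(46, 115)) = Mul(-21, 161) = -3381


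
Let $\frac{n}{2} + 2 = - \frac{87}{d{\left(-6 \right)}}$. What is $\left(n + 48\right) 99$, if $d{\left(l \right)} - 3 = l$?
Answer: $10098$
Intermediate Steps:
$d{\left(l \right)} = 3 + l$
$n = 54$ ($n = -4 + 2 \left(- \frac{87}{3 - 6}\right) = -4 + 2 \left(- \frac{87}{-3}\right) = -4 + 2 \left(\left(-87\right) \left(- \frac{1}{3}\right)\right) = -4 + 2 \cdot 29 = -4 + 58 = 54$)
$\left(n + 48\right) 99 = \left(54 + 48\right) 99 = 102 \cdot 99 = 10098$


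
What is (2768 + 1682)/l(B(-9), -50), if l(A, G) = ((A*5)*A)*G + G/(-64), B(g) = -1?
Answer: -5696/319 ≈ -17.856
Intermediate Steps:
l(A, G) = -G/64 + 5*G*A² (l(A, G) = ((5*A)*A)*G + G*(-1/64) = (5*A²)*G - G/64 = 5*G*A² - G/64 = -G/64 + 5*G*A²)
(2768 + 1682)/l(B(-9), -50) = (2768 + 1682)/(((1/64)*(-50)*(-1 + 320*(-1)²))) = 4450/(((1/64)*(-50)*(-1 + 320*1))) = 4450/(((1/64)*(-50)*(-1 + 320))) = 4450/(((1/64)*(-50)*319)) = 4450/(-7975/32) = 4450*(-32/7975) = -5696/319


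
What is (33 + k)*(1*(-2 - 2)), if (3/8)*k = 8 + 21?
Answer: -1324/3 ≈ -441.33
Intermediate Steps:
k = 232/3 (k = 8*(8 + 21)/3 = (8/3)*29 = 232/3 ≈ 77.333)
(33 + k)*(1*(-2 - 2)) = (33 + 232/3)*(1*(-2 - 2)) = 331*(1*(-4))/3 = (331/3)*(-4) = -1324/3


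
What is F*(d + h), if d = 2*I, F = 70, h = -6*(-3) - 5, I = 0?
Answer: 910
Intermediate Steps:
h = 13 (h = 18 - 5 = 13)
d = 0 (d = 2*0 = 0)
F*(d + h) = 70*(0 + 13) = 70*13 = 910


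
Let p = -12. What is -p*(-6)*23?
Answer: -1656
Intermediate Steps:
-p*(-6)*23 = -(-12*(-6))*23 = -72*23 = -1*1656 = -1656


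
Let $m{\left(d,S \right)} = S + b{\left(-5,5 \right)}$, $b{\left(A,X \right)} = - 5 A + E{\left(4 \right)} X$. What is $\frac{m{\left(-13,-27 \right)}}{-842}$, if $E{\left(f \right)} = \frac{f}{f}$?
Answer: $- \frac{3}{842} \approx -0.0035629$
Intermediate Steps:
$E{\left(f \right)} = 1$
$b{\left(A,X \right)} = X - 5 A$ ($b{\left(A,X \right)} = - 5 A + 1 X = - 5 A + X = X - 5 A$)
$m{\left(d,S \right)} = 30 + S$ ($m{\left(d,S \right)} = S + \left(5 - -25\right) = S + \left(5 + 25\right) = S + 30 = 30 + S$)
$\frac{m{\left(-13,-27 \right)}}{-842} = \frac{30 - 27}{-842} = 3 \left(- \frac{1}{842}\right) = - \frac{3}{842}$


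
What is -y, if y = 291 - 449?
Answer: 158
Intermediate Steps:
y = -158
-y = -1*(-158) = 158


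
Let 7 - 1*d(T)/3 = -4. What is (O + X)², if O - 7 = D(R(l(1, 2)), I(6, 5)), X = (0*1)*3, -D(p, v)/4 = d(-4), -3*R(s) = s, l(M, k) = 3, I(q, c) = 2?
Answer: 15625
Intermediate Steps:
d(T) = 33 (d(T) = 21 - 3*(-4) = 21 + 12 = 33)
R(s) = -s/3
D(p, v) = -132 (D(p, v) = -4*33 = -132)
X = 0 (X = 0*3 = 0)
O = -125 (O = 7 - 132 = -125)
(O + X)² = (-125 + 0)² = (-125)² = 15625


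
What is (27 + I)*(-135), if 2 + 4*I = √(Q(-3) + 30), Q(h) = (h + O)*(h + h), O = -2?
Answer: -7155/2 - 135*√15/2 ≈ -3838.9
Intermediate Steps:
Q(h) = 2*h*(-2 + h) (Q(h) = (h - 2)*(h + h) = (-2 + h)*(2*h) = 2*h*(-2 + h))
I = -½ + √15/2 (I = -½ + √(2*(-3)*(-2 - 3) + 30)/4 = -½ + √(2*(-3)*(-5) + 30)/4 = -½ + √(30 + 30)/4 = -½ + √60/4 = -½ + (2*√15)/4 = -½ + √15/2 ≈ 1.4365)
(27 + I)*(-135) = (27 + (-½ + √15/2))*(-135) = (53/2 + √15/2)*(-135) = -7155/2 - 135*√15/2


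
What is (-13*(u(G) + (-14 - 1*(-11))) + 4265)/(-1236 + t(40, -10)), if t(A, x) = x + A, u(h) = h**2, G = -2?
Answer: -2126/603 ≈ -3.5257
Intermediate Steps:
t(A, x) = A + x
(-13*(u(G) + (-14 - 1*(-11))) + 4265)/(-1236 + t(40, -10)) = (-13*((-2)**2 + (-14 - 1*(-11))) + 4265)/(-1236 + (40 - 10)) = (-13*(4 + (-14 + 11)) + 4265)/(-1236 + 30) = (-13*(4 - 3) + 4265)/(-1206) = (-13*1 + 4265)*(-1/1206) = (-13 + 4265)*(-1/1206) = 4252*(-1/1206) = -2126/603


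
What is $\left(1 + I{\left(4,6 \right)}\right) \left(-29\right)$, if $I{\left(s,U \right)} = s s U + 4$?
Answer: $-2929$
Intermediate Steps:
$I{\left(s,U \right)} = 4 + U s^{2}$ ($I{\left(s,U \right)} = s^{2} U + 4 = U s^{2} + 4 = 4 + U s^{2}$)
$\left(1 + I{\left(4,6 \right)}\right) \left(-29\right) = \left(1 + \left(4 + 6 \cdot 4^{2}\right)\right) \left(-29\right) = \left(1 + \left(4 + 6 \cdot 16\right)\right) \left(-29\right) = \left(1 + \left(4 + 96\right)\right) \left(-29\right) = \left(1 + 100\right) \left(-29\right) = 101 \left(-29\right) = -2929$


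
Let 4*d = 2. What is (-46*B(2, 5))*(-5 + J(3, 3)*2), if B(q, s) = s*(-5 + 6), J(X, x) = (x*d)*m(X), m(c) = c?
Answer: -920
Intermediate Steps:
d = 1/2 (d = (1/4)*2 = 1/2 ≈ 0.50000)
J(X, x) = X*x/2 (J(X, x) = (x*(1/2))*X = (x/2)*X = X*x/2)
B(q, s) = s (B(q, s) = s*1 = s)
(-46*B(2, 5))*(-5 + J(3, 3)*2) = (-46*5)*(-5 + ((1/2)*3*3)*2) = -230*(-5 + (9/2)*2) = -230*(-5 + 9) = -230*4 = -920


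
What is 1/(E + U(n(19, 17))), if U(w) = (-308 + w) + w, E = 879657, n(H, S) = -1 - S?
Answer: 1/879313 ≈ 1.1373e-6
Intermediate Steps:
U(w) = -308 + 2*w
1/(E + U(n(19, 17))) = 1/(879657 + (-308 + 2*(-1 - 1*17))) = 1/(879657 + (-308 + 2*(-1 - 17))) = 1/(879657 + (-308 + 2*(-18))) = 1/(879657 + (-308 - 36)) = 1/(879657 - 344) = 1/879313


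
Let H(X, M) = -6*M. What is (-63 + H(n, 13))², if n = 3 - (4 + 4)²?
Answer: 19881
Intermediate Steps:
n = -61 (n = 3 - 1*8² = 3 - 1*64 = 3 - 64 = -61)
(-63 + H(n, 13))² = (-63 - 6*13)² = (-63 - 78)² = (-141)² = 19881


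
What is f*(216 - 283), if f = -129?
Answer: 8643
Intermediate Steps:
f*(216 - 283) = -129*(216 - 283) = -129*(-67) = 8643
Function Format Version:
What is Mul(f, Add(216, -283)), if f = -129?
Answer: 8643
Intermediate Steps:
Mul(f, Add(216, -283)) = Mul(-129, Add(216, -283)) = Mul(-129, -67) = 8643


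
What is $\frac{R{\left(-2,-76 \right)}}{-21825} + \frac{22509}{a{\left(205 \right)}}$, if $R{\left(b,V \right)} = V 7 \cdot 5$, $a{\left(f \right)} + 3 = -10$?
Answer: $- \frac{98244869}{56745} \approx -1731.3$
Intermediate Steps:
$a{\left(f \right)} = -13$ ($a{\left(f \right)} = -3 - 10 = -13$)
$R{\left(b,V \right)} = 35 V$ ($R{\left(b,V \right)} = 7 V 5 = 35 V$)
$\frac{R{\left(-2,-76 \right)}}{-21825} + \frac{22509}{a{\left(205 \right)}} = \frac{35 \left(-76\right)}{-21825} + \frac{22509}{-13} = \left(-2660\right) \left(- \frac{1}{21825}\right) + 22509 \left(- \frac{1}{13}\right) = \frac{532}{4365} - \frac{22509}{13} = - \frac{98244869}{56745}$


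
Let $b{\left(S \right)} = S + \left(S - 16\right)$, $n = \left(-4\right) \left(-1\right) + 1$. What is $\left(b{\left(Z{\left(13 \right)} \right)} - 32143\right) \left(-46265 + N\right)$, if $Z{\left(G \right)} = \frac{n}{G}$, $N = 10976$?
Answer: $\frac{14752813473}{13} \approx 1.1348 \cdot 10^{9}$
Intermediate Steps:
$n = 5$ ($n = 4 + 1 = 5$)
$Z{\left(G \right)} = \frac{5}{G}$
$b{\left(S \right)} = -16 + 2 S$ ($b{\left(S \right)} = S + \left(S - 16\right) = S + \left(-16 + S\right) = -16 + 2 S$)
$\left(b{\left(Z{\left(13 \right)} \right)} - 32143\right) \left(-46265 + N\right) = \left(\left(-16 + 2 \cdot \frac{5}{13}\right) - 32143\right) \left(-46265 + 10976\right) = \left(\left(-16 + 2 \cdot 5 \cdot \frac{1}{13}\right) - 32143\right) \left(-35289\right) = \left(\left(-16 + 2 \cdot \frac{5}{13}\right) - 32143\right) \left(-35289\right) = \left(\left(-16 + \frac{10}{13}\right) - 32143\right) \left(-35289\right) = \left(- \frac{198}{13} - 32143\right) \left(-35289\right) = \left(- \frac{418057}{13}\right) \left(-35289\right) = \frac{14752813473}{13}$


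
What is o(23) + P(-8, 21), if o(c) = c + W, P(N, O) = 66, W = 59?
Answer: 148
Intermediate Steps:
o(c) = 59 + c (o(c) = c + 59 = 59 + c)
o(23) + P(-8, 21) = (59 + 23) + 66 = 82 + 66 = 148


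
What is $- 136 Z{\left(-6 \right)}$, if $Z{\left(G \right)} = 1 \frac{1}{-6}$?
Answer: $\frac{68}{3} \approx 22.667$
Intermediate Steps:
$Z{\left(G \right)} = - \frac{1}{6}$ ($Z{\left(G \right)} = 1 \left(- \frac{1}{6}\right) = - \frac{1}{6}$)
$- 136 Z{\left(-6 \right)} = \left(-136\right) \left(- \frac{1}{6}\right) = \frac{68}{3}$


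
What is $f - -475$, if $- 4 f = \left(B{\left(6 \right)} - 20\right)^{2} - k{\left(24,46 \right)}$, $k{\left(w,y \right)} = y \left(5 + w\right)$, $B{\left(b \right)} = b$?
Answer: $\frac{1519}{2} \approx 759.5$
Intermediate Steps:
$f = \frac{569}{2}$ ($f = - \frac{\left(6 - 20\right)^{2} - 46 \left(5 + 24\right)}{4} = - \frac{\left(-14\right)^{2} - 46 \cdot 29}{4} = - \frac{196 - 1334}{4} = \left(- \frac{1}{4}\right) \left(-1138\right) = \frac{569}{2} \approx 284.5$)
$f - -475 = \frac{569}{2} - -475 = \frac{569}{2} + \left(-1105 + 1580\right) = \frac{569}{2} + 475 = \frac{1519}{2}$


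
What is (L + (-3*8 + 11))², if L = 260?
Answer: 61009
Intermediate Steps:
(L + (-3*8 + 11))² = (260 + (-3*8 + 11))² = (260 + (-24 + 11))² = (260 - 13)² = 247² = 61009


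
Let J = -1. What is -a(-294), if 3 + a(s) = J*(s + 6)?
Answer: -285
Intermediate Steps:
a(s) = -9 - s (a(s) = -3 - (s + 6) = -3 - (6 + s) = -3 + (-6 - s) = -9 - s)
-a(-294) = -(-9 - 1*(-294)) = -(-9 + 294) = -1*285 = -285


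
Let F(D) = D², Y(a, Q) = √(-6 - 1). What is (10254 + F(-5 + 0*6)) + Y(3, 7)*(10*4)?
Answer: 10279 + 40*I*√7 ≈ 10279.0 + 105.83*I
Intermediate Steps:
Y(a, Q) = I*√7 (Y(a, Q) = √(-7) = I*√7)
(10254 + F(-5 + 0*6)) + Y(3, 7)*(10*4) = (10254 + (-5 + 0*6)²) + (I*√7)*(10*4) = (10254 + (-5 + 0)²) + (I*√7)*40 = (10254 + (-5)²) + 40*I*√7 = (10254 + 25) + 40*I*√7 = 10279 + 40*I*√7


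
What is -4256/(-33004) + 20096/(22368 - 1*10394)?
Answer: 89276216/49398737 ≈ 1.8073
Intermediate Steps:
-4256/(-33004) + 20096/(22368 - 1*10394) = -4256*(-1/33004) + 20096/(22368 - 10394) = 1064/8251 + 20096/11974 = 1064/8251 + 20096*(1/11974) = 1064/8251 + 10048/5987 = 89276216/49398737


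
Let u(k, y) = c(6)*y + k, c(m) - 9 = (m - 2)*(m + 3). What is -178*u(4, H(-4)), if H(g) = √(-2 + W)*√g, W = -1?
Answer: -712 + 16020*√3 ≈ 27035.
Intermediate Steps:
c(m) = 9 + (-2 + m)*(3 + m) (c(m) = 9 + (m - 2)*(m + 3) = 9 + (-2 + m)*(3 + m))
H(g) = I*√3*√g (H(g) = √(-2 - 1)*√g = √(-3)*√g = (I*√3)*√g = I*√3*√g)
u(k, y) = k + 45*y (u(k, y) = (3 + 6 + 6²)*y + k = (3 + 6 + 36)*y + k = 45*y + k = k + 45*y)
-178*u(4, H(-4)) = -178*(4 + 45*(I*√3*√(-4))) = -178*(4 + 45*(I*√3*(2*I))) = -178*(4 + 45*(-2*√3)) = -178*(4 - 90*√3) = -712 + 16020*√3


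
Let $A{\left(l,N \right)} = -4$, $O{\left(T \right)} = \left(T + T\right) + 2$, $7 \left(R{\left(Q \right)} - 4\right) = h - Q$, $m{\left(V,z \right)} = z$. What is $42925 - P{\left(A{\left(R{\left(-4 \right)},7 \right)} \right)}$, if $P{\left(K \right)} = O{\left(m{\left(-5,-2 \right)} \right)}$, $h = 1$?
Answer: $42927$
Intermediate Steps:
$R{\left(Q \right)} = \frac{29}{7} - \frac{Q}{7}$ ($R{\left(Q \right)} = 4 + \frac{1 - Q}{7} = 4 - \left(- \frac{1}{7} + \frac{Q}{7}\right) = \frac{29}{7} - \frac{Q}{7}$)
$O{\left(T \right)} = 2 + 2 T$ ($O{\left(T \right)} = 2 T + 2 = 2 + 2 T$)
$P{\left(K \right)} = -2$ ($P{\left(K \right)} = 2 + 2 \left(-2\right) = 2 - 4 = -2$)
$42925 - P{\left(A{\left(R{\left(-4 \right)},7 \right)} \right)} = 42925 - -2 = 42925 + 2 = 42927$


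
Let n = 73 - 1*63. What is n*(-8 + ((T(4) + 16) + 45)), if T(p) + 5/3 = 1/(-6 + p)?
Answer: 1525/3 ≈ 508.33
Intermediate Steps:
n = 10 (n = 73 - 63 = 10)
T(p) = -5/3 + 1/(-6 + p)
n*(-8 + ((T(4) + 16) + 45)) = 10*(-8 + (((33 - 5*4)/(3*(-6 + 4)) + 16) + 45)) = 10*(-8 + (((1/3)*(33 - 20)/(-2) + 16) + 45)) = 10*(-8 + (((1/3)*(-1/2)*13 + 16) + 45)) = 10*(-8 + ((-13/6 + 16) + 45)) = 10*(-8 + (83/6 + 45)) = 10*(-8 + 353/6) = 10*(305/6) = 1525/3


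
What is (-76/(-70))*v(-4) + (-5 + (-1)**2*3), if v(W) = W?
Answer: -222/35 ≈ -6.3429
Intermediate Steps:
(-76/(-70))*v(-4) + (-5 + (-1)**2*3) = -76/(-70)*(-4) + (-5 + (-1)**2*3) = -76*(-1/70)*(-4) + (-5 + 1*3) = (38/35)*(-4) + (-5 + 3) = -152/35 - 2 = -222/35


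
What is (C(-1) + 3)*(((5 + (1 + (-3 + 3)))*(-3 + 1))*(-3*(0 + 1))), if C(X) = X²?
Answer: 144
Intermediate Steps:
(C(-1) + 3)*(((5 + (1 + (-3 + 3)))*(-3 + 1))*(-3*(0 + 1))) = ((-1)² + 3)*(((5 + (1 + (-3 + 3)))*(-3 + 1))*(-3*(0 + 1))) = (1 + 3)*(((5 + (1 + 0))*(-2))*(-3*1)) = 4*(((5 + 1)*(-2))*(-3)) = 4*((6*(-2))*(-3)) = 4*(-12*(-3)) = 4*36 = 144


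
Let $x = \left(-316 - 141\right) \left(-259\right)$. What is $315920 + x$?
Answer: $434283$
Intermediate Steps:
$x = 118363$ ($x = \left(-457\right) \left(-259\right) = 118363$)
$315920 + x = 315920 + 118363 = 434283$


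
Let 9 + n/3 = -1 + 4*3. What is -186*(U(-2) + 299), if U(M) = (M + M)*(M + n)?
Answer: -52638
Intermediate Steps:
n = 6 (n = -27 + 3*(-1 + 4*3) = -27 + 3*(-1 + 12) = -27 + 3*11 = -27 + 33 = 6)
U(M) = 2*M*(6 + M) (U(M) = (M + M)*(M + 6) = (2*M)*(6 + M) = 2*M*(6 + M))
-186*(U(-2) + 299) = -186*(2*(-2)*(6 - 2) + 299) = -186*(2*(-2)*4 + 299) = -186*(-16 + 299) = -186*283 = -52638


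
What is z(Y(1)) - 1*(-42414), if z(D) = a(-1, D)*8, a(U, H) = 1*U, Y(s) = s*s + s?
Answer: 42406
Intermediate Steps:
Y(s) = s + s**2 (Y(s) = s**2 + s = s + s**2)
a(U, H) = U
z(D) = -8 (z(D) = -1*8 = -8)
z(Y(1)) - 1*(-42414) = -8 - 1*(-42414) = -8 + 42414 = 42406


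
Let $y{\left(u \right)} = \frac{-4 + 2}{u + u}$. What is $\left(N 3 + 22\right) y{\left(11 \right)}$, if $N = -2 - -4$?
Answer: $- \frac{28}{11} \approx -2.5455$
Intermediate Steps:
$N = 2$ ($N = -2 + 4 = 2$)
$y{\left(u \right)} = - \frac{1}{u}$ ($y{\left(u \right)} = - \frac{2}{2 u} = - 2 \frac{1}{2 u} = - \frac{1}{u}$)
$\left(N 3 + 22\right) y{\left(11 \right)} = \left(2 \cdot 3 + 22\right) \left(- \frac{1}{11}\right) = \left(6 + 22\right) \left(\left(-1\right) \frac{1}{11}\right) = 28 \left(- \frac{1}{11}\right) = - \frac{28}{11}$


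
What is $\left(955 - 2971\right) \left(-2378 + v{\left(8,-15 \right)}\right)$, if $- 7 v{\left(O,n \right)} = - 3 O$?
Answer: $4787136$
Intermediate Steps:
$v{\left(O,n \right)} = \frac{3 O}{7}$ ($v{\left(O,n \right)} = - \frac{\left(-3\right) O}{7} = \frac{3 O}{7}$)
$\left(955 - 2971\right) \left(-2378 + v{\left(8,-15 \right)}\right) = \left(955 - 2971\right) \left(-2378 + \frac{3}{7} \cdot 8\right) = - 2016 \left(-2378 + \frac{24}{7}\right) = \left(-2016\right) \left(- \frac{16622}{7}\right) = 4787136$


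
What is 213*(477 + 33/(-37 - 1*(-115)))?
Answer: 2643969/26 ≈ 1.0169e+5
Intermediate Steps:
213*(477 + 33/(-37 - 1*(-115))) = 213*(477 + 33/(-37 + 115)) = 213*(477 + 33/78) = 213*(477 + 33*(1/78)) = 213*(477 + 11/26) = 213*(12413/26) = 2643969/26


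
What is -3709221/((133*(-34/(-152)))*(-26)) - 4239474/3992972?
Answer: 14807536361673/3088563842 ≈ 4794.3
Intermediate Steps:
-3709221/((133*(-34/(-152)))*(-26)) - 4239474/3992972 = -3709221/((133*(-34*(-1/152)))*(-26)) - 4239474*1/3992972 = -3709221/((133*(17/76))*(-26)) - 2119737/1996486 = -3709221/((119/4)*(-26)) - 2119737/1996486 = -3709221/(-1547/2) - 2119737/1996486 = -3709221*(-2/1547) - 2119737/1996486 = 7418442/1547 - 2119737/1996486 = 14807536361673/3088563842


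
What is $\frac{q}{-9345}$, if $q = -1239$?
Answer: $\frac{59}{445} \approx 0.13258$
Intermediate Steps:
$\frac{q}{-9345} = - \frac{1239}{-9345} = \left(-1239\right) \left(- \frac{1}{9345}\right) = \frac{59}{445}$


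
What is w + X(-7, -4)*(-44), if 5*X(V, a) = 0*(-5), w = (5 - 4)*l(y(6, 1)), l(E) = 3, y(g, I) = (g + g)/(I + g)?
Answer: 3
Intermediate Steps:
y(g, I) = 2*g/(I + g) (y(g, I) = (2*g)/(I + g) = 2*g/(I + g))
w = 3 (w = (5 - 4)*3 = 1*3 = 3)
X(V, a) = 0 (X(V, a) = (0*(-5))/5 = (⅕)*0 = 0)
w + X(-7, -4)*(-44) = 3 + 0*(-44) = 3 + 0 = 3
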